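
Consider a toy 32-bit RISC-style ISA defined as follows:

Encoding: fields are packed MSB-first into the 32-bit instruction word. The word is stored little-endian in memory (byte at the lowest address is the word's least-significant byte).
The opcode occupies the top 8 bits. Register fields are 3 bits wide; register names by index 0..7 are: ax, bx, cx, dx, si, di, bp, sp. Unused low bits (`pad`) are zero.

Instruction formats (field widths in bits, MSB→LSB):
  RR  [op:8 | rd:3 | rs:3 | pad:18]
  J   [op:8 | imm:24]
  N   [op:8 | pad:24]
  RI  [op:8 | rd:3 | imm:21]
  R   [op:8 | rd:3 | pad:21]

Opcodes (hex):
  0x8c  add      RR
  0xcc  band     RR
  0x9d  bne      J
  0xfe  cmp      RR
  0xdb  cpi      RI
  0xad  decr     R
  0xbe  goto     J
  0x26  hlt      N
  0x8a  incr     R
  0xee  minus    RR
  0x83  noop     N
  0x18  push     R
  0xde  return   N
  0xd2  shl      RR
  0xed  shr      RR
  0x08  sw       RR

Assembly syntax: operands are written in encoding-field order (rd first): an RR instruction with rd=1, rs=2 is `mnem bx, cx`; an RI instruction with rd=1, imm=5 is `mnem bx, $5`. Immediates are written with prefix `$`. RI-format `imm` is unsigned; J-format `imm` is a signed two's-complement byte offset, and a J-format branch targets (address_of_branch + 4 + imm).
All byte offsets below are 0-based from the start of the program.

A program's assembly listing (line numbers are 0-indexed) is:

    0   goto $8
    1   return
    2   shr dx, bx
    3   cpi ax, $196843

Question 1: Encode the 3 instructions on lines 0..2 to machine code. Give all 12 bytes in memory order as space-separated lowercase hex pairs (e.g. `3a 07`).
08 00 00 be 00 00 00 de 00 00 64 ed

line 0 (goto): pack op=0xbe:8|imm=8:24 = 0xbe000008; little→ 08 00 00 be
line 1 (return): pack op=0xde:8|pad=0:24 = 0xde000000; little→ 00 00 00 de
line 2 (shr): pack op=0xed:8|rd=3:3|rs=1:3|pad=0:18 = 0xed640000; little→ 00 00 64 ed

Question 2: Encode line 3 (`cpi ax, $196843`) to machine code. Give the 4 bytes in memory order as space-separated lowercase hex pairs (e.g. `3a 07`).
3. cpi fields op=0xdb:8|rd=0:3|imm=196843:21 → word db0300ebh → eb 00 03 db

eb 00 03 db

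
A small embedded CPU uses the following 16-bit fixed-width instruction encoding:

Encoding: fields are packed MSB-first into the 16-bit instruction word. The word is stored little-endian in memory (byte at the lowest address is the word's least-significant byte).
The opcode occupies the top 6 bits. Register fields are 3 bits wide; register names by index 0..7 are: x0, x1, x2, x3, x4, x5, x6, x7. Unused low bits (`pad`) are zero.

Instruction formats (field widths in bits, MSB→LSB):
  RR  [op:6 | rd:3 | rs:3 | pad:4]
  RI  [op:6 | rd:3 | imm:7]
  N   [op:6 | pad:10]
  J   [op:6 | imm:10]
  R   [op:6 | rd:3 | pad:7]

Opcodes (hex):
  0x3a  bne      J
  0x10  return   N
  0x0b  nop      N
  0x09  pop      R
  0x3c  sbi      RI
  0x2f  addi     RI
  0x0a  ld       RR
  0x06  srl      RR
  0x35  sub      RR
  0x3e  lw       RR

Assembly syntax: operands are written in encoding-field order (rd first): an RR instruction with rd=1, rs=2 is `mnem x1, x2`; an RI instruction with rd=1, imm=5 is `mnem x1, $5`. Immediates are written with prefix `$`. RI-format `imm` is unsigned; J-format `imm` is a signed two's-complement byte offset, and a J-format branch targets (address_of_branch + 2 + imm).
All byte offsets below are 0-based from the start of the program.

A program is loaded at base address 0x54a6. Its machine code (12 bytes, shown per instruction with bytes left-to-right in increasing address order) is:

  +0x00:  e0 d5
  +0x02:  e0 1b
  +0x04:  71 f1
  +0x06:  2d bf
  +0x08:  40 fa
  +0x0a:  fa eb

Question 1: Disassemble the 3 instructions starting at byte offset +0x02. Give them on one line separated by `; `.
off 0x02: read e0 1b as little → 0x1be0
  top 6b → 0x6 → srl [RR]
  [9:7] rd=7 = x7
  [6:4] rs=6 = x6
off 0x04: read 71 f1 as little → 0xf171
  top 6b → 0x3c → sbi [RI]
  [9:7] rd=2 = x2
  [6:0] imm=113 = $113
off 0x06: read 2d bf as little → 0xbf2d
  top 6b → 0x2f → addi [RI]
  [9:7] rd=6 = x6
  [6:0] imm=45 = $45

srl x7, x6; sbi x2, $113; addi x6, $45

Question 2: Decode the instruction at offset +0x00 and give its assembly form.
+0x00: e0 d5 ⇒ word 0xd5e0 (little)
  op=0xd5e0>>10=0x35 ⇒ sub (RR)
  [9:7] rd=3 = x3
  [6:4] rs=6 = x6

sub x3, x6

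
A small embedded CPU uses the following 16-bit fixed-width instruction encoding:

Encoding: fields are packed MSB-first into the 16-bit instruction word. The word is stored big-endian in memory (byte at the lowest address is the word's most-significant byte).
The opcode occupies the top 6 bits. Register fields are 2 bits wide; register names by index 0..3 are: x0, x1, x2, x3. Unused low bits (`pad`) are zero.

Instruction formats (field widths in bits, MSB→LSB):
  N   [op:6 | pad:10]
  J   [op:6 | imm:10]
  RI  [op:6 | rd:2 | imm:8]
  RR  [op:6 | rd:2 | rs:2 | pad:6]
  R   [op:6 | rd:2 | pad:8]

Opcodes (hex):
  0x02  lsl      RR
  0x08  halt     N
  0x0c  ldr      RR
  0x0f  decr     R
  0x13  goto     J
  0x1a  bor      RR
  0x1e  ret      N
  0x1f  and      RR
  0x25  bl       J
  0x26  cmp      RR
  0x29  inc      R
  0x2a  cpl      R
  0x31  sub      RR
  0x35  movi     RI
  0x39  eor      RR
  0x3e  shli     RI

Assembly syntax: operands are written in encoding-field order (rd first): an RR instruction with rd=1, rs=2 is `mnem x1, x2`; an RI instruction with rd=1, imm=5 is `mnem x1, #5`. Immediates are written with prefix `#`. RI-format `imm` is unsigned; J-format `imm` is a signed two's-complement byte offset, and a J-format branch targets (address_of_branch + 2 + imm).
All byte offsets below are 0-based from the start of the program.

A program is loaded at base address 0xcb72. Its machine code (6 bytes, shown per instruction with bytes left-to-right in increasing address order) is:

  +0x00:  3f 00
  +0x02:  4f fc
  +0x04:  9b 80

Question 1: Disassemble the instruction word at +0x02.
[02] 4f fc → 0x4ffc
  opcode bits[15:10]=0x13: goto/J
  [9:0] imm=1020 (s10→-4) = #-4

goto #-4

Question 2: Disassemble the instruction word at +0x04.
cmp x3, x2

off 0x04: read 9b 80 as big → 0x9b80
  op=0x9b80>>10=0x26 ⇒ cmp (RR)
  [9:8] rd=3 = x3
  [7:6] rs=2 = x2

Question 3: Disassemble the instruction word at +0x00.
decr x3

[00] 3f 00 → 0x3f00
  opcode bits[15:10]=0xf: decr/R
  rd@[9:8]=0x3 ⇒ x3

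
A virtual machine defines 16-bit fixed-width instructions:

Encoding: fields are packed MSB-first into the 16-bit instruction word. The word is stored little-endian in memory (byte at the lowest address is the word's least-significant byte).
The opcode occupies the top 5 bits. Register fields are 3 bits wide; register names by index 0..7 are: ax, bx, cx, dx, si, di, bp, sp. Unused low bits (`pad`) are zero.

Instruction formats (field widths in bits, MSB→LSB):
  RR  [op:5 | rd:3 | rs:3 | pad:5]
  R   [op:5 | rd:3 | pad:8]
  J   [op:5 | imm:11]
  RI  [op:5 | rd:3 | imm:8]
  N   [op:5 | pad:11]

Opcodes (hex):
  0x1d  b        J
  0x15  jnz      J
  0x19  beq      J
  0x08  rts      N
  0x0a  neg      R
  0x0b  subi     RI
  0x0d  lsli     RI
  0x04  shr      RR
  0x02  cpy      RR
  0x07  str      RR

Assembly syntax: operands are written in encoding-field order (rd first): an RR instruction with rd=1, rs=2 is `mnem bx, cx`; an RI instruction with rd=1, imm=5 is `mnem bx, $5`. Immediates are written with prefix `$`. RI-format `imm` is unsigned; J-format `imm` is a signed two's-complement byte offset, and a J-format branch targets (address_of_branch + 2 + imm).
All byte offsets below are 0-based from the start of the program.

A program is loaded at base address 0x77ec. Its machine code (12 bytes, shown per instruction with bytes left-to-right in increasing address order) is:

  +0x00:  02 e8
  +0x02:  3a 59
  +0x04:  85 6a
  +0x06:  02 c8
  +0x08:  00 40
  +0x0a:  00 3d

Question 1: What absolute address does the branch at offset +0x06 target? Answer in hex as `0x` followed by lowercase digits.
[06] 02 c8 → 0xc802
  opcode bits[15:11]=0x19: beq/J
  [10:0] imm=2 = $2
  target = base 0x77ec + off 0x06 + 2 + imm 2 = 0x77f6

0x77f6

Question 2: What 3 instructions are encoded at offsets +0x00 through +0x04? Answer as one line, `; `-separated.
@+00  little-endian(02 e8) = 0xe802
  opcode bits[15:11]=0x1d: b/J
  imm: (w>>0)&0x7ff=0x2 → $2
@+02  little-endian(3a 59) = 0x593a
  opcode bits[15:11]=0xb: subi/RI
  rd: (w>>8)&0x7=0x1 → bx
  imm: (w>>0)&0xff=0x3a → $58
@+04  little-endian(85 6a) = 0x6a85
  opcode bits[15:11]=0xd: lsli/RI
  rd: (w>>8)&0x7=0x2 → cx
  imm: (w>>0)&0xff=0x85 → $133

b $2; subi bx, $58; lsli cx, $133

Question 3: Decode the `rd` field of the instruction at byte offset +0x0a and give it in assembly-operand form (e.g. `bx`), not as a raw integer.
di

@+0a  little-endian(00 3d) = 0x3d00
  opcode bits[15:11]=0x7: str/RR
  rd@[10:8]=0x5 ⇒ di
  rs@[7:5]=0x0 ⇒ ax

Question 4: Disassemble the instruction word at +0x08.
off 0x08: read 00 40 as little → 0x4000
  op=0x4000>>11=0x8 ⇒ rts (N)

rts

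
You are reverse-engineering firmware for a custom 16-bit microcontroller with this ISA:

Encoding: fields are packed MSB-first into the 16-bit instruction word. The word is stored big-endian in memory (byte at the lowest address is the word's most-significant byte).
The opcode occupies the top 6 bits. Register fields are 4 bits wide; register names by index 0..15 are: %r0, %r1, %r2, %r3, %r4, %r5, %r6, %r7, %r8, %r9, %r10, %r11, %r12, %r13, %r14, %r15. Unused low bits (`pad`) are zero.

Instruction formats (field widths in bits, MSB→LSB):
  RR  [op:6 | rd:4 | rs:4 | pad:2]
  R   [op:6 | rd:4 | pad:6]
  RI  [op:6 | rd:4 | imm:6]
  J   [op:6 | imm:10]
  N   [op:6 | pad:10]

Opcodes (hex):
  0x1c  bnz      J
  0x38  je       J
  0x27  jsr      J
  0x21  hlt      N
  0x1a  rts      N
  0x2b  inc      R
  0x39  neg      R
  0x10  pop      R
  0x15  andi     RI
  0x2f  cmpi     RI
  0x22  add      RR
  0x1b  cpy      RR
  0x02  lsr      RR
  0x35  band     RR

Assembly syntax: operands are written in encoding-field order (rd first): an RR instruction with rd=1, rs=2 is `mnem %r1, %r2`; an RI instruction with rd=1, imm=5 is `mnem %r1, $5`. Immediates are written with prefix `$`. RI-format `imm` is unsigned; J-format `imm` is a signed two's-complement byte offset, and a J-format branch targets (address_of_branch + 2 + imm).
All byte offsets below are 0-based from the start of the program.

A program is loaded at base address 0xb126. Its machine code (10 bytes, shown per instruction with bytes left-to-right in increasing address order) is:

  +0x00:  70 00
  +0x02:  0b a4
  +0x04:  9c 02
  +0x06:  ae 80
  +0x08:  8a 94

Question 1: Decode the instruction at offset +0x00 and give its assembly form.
off 0x00: read 70 00 as big → 0x7000
  top 6b → 0x1c → bnz [J]
  imm@[9:0]=0x0 ⇒ $0

bnz $0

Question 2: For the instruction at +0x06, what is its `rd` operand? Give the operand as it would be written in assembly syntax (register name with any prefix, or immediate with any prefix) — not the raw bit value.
%r10

[06] ae 80 → 0xae80
  op=0xae80>>10=0x2b ⇒ inc (R)
  [9:6] rd=10 = %r10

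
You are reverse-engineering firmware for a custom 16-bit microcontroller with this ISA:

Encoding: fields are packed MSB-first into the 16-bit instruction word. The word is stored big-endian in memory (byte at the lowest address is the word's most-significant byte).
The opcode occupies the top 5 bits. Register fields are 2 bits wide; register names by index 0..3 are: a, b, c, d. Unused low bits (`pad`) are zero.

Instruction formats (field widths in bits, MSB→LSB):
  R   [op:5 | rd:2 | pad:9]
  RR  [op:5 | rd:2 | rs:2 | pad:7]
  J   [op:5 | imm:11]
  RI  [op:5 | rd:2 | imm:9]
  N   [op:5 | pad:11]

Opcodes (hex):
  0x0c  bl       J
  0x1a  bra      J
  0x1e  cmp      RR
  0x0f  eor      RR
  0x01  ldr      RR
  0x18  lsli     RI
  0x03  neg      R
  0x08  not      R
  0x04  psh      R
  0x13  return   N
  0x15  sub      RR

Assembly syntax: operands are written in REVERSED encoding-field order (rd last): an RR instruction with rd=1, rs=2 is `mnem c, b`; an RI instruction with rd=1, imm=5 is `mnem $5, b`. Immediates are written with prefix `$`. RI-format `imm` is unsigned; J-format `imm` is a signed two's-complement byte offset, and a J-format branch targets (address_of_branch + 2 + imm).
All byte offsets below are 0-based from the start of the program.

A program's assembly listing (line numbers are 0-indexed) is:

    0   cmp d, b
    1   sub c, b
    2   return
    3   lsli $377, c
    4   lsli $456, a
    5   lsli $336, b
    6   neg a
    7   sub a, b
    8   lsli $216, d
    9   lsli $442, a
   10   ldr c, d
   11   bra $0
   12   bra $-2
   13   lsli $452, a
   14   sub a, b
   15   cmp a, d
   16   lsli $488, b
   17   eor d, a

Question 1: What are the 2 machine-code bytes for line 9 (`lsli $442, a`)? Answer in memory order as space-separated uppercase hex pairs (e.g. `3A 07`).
L9: lsli op=0x18:5|rd=0:2|imm=442:9 ⇒ 0xc1ba ⇒ big c1 ba

C1 BA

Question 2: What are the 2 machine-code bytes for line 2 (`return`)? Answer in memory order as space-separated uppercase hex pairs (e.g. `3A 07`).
line 2 (return): pack op=0x13:5|pad=0:11 = 0x9800; big→ 98 00

98 00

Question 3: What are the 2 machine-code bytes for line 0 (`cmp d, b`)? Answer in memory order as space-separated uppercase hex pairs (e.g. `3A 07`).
F3 80

0. cmp fields op=0x1e:5|rd=1:2|rs=3:2|pad=0:7 → word f380h → f3 80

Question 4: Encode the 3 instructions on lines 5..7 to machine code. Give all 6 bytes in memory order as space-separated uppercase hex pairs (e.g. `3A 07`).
L5: lsli op=0x18:5|rd=1:2|imm=336:9 ⇒ 0xc350 ⇒ big c3 50
L6: neg op=0x3:5|rd=0:2|pad=0:9 ⇒ 0x1800 ⇒ big 18 00
L7: sub op=0x15:5|rd=1:2|rs=0:2|pad=0:7 ⇒ 0xaa00 ⇒ big aa 00

C3 50 18 00 AA 00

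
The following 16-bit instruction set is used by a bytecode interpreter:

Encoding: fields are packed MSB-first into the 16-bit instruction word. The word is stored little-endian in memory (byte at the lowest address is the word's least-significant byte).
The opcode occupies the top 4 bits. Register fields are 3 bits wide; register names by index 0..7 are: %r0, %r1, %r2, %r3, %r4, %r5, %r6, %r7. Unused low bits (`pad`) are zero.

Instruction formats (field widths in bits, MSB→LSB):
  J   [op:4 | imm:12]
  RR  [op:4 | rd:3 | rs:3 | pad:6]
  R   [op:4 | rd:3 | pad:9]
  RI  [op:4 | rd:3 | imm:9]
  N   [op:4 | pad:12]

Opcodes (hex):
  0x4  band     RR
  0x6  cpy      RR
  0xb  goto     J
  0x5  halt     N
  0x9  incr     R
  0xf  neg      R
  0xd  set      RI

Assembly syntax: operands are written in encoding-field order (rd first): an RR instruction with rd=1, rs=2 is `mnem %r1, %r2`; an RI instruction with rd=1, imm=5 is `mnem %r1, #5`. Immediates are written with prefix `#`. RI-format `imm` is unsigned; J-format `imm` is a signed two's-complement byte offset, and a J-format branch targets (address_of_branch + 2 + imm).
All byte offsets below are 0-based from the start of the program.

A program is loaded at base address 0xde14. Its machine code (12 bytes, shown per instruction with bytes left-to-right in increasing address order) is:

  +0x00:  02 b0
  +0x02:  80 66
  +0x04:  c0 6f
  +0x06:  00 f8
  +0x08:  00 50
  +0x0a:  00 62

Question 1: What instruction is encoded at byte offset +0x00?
goto #2

off 0x00: read 02 b0 as little → 0xb002
  opcode bits[15:12]=0xb: goto/J
  [11:0] imm=2 = #2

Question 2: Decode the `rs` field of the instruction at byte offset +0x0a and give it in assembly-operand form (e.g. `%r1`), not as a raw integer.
@+0a  little-endian(00 62) = 0x6200
  op=0x6200>>12=0x6 ⇒ cpy (RR)
  rd@[11:9]=0x1 ⇒ %r1
  rs@[8:6]=0x0 ⇒ %r0

%r0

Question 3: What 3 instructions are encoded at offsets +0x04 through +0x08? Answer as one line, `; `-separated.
@+04  little-endian(c0 6f) = 0x6fc0
  op=0x6fc0>>12=0x6 ⇒ cpy (RR)
  rd: (w>>9)&0x7=0x7 → %r7
  rs: (w>>6)&0x7=0x7 → %r7
@+06  little-endian(00 f8) = 0xf800
  op=0xf800>>12=0xf ⇒ neg (R)
  rd: (w>>9)&0x7=0x4 → %r4
@+08  little-endian(00 50) = 0x5000
  op=0x5000>>12=0x5 ⇒ halt (N)

cpy %r7, %r7; neg %r4; halt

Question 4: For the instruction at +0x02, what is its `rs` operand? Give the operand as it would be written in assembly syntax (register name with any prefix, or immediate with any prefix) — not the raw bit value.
%r2

[02] 80 66 → 0x6680
  top 4b → 0x6 → cpy [RR]
  rd: (w>>9)&0x7=0x3 → %r3
  rs: (w>>6)&0x7=0x2 → %r2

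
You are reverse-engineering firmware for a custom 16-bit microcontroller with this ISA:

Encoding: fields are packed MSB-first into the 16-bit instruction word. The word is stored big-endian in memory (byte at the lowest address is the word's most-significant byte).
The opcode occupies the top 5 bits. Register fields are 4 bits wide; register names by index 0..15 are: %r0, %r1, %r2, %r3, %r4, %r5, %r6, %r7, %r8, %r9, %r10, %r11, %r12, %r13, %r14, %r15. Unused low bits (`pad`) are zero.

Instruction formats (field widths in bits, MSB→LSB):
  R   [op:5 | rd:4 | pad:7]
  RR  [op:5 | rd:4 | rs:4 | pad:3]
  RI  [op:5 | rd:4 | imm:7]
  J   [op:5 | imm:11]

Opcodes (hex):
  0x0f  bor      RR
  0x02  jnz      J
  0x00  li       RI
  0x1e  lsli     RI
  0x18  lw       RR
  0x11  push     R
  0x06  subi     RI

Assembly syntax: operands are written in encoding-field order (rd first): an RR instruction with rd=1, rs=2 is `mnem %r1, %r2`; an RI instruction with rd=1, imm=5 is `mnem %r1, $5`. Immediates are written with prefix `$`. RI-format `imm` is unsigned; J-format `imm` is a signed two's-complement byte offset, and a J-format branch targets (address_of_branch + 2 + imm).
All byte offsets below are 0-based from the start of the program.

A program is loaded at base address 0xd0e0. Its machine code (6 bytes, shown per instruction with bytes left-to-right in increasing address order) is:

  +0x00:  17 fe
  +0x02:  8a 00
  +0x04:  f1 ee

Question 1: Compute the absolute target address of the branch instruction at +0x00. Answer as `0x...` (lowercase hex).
0xd0e0

+0x00: 17 fe ⇒ word 0x17fe (big)
  op=0x17fe>>11=0x2 ⇒ jnz (J)
  [10:0] imm=2046 (s11→-2) = $-2
  target = base 0xd0e0 + off 0x00 + 2 + imm -2 = 0xd0e0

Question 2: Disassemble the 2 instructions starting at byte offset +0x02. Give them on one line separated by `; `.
+0x02: 8a 00 ⇒ word 0x8a00 (big)
  top 5b → 0x11 → push [R]
  [10:7] rd=4 = %r4
+0x04: f1 ee ⇒ word 0xf1ee (big)
  top 5b → 0x1e → lsli [RI]
  [10:7] rd=3 = %r3
  [6:0] imm=110 = $110

push %r4; lsli %r3, $110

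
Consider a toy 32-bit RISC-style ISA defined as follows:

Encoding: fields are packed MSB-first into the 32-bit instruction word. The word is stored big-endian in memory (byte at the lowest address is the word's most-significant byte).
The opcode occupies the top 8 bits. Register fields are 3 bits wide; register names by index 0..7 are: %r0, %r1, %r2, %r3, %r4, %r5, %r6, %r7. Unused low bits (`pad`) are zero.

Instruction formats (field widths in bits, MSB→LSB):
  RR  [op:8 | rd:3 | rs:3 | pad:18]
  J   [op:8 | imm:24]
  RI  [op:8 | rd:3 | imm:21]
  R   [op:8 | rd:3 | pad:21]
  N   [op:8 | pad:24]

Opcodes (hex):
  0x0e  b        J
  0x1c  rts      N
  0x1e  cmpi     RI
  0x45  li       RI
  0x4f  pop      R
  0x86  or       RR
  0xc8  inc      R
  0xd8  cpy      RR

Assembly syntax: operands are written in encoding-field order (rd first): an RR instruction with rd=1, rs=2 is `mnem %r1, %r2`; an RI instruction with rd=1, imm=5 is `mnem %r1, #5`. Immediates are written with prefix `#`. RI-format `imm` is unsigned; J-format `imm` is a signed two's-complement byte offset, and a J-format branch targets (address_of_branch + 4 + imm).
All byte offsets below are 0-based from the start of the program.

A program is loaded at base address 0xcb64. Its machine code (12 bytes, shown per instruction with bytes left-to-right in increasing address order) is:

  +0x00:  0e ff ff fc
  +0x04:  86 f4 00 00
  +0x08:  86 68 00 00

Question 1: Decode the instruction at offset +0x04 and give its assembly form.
or %r7, %r5

+0x04: 86 f4 00 00 ⇒ word 0x86f40000 (big)
  op=0x86f40000>>24=0x86 ⇒ or (RR)
  [23:21] rd=7 = %r7
  [20:18] rs=5 = %r5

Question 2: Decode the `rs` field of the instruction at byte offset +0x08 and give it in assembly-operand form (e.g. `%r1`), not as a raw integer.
%r2

off 0x08: read 86 68 00 00 as big → 0x86680000
  opcode bits[31:24]=0x86: or/RR
  rd@[23:21]=0x3 ⇒ %r3
  rs@[20:18]=0x2 ⇒ %r2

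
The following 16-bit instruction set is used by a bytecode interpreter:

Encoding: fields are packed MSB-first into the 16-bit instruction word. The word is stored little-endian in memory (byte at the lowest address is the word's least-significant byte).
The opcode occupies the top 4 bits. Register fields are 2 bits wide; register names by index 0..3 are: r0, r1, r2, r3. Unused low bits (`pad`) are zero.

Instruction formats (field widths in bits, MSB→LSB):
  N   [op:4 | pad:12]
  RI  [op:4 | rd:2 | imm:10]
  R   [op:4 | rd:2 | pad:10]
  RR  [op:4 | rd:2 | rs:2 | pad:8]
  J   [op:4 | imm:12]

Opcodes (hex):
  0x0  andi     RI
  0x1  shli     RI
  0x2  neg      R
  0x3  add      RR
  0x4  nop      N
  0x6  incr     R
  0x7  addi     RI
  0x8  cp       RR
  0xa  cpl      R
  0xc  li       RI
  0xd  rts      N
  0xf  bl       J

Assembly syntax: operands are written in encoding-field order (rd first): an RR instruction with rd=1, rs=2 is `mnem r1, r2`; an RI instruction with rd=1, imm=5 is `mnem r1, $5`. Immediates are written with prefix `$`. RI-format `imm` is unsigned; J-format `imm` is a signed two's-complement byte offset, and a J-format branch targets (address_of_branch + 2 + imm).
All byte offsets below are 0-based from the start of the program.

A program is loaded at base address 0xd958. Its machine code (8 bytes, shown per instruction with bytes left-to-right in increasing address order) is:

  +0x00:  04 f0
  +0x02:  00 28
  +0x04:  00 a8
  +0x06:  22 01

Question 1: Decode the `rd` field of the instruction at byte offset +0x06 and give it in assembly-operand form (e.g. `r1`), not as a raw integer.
r0

@+06  little-endian(22 01) = 0x0122
  top 4b → 0x0 → andi [RI]
  rd@[11:10]=0x0 ⇒ r0
  imm@[9:0]=0x122 ⇒ $290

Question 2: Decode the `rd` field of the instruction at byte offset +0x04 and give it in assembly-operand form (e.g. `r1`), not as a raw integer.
r2

+0x04: 00 a8 ⇒ word 0xa800 (little)
  opcode bits[15:12]=0xa: cpl/R
  [11:10] rd=2 = r2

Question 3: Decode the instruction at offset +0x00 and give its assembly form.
bl $4

@+00  little-endian(04 f0) = 0xf004
  top 4b → 0xf → bl [J]
  imm: (w>>0)&0xfff=0x4 → $4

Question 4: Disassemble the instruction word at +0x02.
@+02  little-endian(00 28) = 0x2800
  opcode bits[15:12]=0x2: neg/R
  rd@[11:10]=0x2 ⇒ r2

neg r2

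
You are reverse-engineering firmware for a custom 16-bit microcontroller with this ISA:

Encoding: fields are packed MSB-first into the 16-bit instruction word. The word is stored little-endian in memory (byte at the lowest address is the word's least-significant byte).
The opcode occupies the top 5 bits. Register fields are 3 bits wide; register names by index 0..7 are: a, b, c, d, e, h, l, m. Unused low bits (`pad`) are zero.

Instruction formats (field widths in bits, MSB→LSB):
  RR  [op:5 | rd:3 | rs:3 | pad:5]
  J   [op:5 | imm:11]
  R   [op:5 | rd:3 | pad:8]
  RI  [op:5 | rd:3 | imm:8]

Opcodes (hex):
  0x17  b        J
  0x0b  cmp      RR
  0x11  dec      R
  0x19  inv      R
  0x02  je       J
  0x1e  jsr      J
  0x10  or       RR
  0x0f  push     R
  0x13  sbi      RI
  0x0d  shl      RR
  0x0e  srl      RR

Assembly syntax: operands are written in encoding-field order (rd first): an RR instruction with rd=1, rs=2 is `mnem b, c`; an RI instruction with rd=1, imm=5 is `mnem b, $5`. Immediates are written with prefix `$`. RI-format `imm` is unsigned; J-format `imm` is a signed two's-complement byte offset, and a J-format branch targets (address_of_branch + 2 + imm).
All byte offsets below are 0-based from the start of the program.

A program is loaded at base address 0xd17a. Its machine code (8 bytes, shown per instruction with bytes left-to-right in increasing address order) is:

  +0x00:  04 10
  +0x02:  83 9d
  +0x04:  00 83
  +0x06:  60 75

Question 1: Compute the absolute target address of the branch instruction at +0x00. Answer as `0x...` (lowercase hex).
0xd180

off 0x00: read 04 10 as little → 0x1004
  op=0x1004>>11=0x2 ⇒ je (J)
  imm: (w>>0)&0x7ff=0x4 → $4
  target = base 0xd17a + off 0x00 + 2 + imm 4 = 0xd180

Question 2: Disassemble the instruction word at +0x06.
srl h, d

@+06  little-endian(60 75) = 0x7560
  opcode bits[15:11]=0xe: srl/RR
  rd: (w>>8)&0x7=0x5 → h
  rs: (w>>5)&0x7=0x3 → d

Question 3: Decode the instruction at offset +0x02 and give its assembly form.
[02] 83 9d → 0x9d83
  op=0x9d83>>11=0x13 ⇒ sbi (RI)
  rd: (w>>8)&0x7=0x5 → h
  imm: (w>>0)&0xff=0x83 → $131

sbi h, $131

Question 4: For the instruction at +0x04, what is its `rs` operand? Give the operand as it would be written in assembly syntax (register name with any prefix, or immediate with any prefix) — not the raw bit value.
a

+0x04: 00 83 ⇒ word 0x8300 (little)
  top 5b → 0x10 → or [RR]
  rd: (w>>8)&0x7=0x3 → d
  rs: (w>>5)&0x7=0x0 → a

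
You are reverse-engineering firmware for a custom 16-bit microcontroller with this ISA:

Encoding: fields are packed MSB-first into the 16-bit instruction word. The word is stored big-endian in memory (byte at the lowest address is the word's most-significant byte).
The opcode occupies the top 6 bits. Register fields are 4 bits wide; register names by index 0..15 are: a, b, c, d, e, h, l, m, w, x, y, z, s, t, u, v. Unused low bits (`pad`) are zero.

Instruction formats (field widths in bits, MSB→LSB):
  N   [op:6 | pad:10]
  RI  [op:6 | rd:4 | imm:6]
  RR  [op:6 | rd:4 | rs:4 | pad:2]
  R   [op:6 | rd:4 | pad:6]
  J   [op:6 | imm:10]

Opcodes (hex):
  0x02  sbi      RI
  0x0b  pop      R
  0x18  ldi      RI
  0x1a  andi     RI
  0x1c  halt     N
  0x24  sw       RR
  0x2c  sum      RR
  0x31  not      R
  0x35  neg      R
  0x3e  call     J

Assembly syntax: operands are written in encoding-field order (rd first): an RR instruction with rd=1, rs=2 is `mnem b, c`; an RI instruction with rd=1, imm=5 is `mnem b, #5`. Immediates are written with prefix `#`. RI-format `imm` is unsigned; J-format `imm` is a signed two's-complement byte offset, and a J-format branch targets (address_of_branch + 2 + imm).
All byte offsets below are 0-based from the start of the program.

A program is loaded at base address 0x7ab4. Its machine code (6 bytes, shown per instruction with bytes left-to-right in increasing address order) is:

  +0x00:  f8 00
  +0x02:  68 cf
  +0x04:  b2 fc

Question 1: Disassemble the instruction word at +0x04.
@+04  big-endian(b2 fc) = 0xb2fc
  op=0xb2fc>>10=0x2c ⇒ sum (RR)
  rd@[9:6]=0xb ⇒ z
  rs@[5:2]=0xf ⇒ v

sum z, v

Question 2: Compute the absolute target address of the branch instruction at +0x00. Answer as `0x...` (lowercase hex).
0x7ab6

+0x00: f8 00 ⇒ word 0xf800 (big)
  op=0xf800>>10=0x3e ⇒ call (J)
  [9:0] imm=0 = #0
  target = base 0x7ab4 + off 0x00 + 2 + imm 0 = 0x7ab6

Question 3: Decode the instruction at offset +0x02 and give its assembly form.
[02] 68 cf → 0x68cf
  top 6b → 0x1a → andi [RI]
  [9:6] rd=3 = d
  [5:0] imm=15 = #15

andi d, #15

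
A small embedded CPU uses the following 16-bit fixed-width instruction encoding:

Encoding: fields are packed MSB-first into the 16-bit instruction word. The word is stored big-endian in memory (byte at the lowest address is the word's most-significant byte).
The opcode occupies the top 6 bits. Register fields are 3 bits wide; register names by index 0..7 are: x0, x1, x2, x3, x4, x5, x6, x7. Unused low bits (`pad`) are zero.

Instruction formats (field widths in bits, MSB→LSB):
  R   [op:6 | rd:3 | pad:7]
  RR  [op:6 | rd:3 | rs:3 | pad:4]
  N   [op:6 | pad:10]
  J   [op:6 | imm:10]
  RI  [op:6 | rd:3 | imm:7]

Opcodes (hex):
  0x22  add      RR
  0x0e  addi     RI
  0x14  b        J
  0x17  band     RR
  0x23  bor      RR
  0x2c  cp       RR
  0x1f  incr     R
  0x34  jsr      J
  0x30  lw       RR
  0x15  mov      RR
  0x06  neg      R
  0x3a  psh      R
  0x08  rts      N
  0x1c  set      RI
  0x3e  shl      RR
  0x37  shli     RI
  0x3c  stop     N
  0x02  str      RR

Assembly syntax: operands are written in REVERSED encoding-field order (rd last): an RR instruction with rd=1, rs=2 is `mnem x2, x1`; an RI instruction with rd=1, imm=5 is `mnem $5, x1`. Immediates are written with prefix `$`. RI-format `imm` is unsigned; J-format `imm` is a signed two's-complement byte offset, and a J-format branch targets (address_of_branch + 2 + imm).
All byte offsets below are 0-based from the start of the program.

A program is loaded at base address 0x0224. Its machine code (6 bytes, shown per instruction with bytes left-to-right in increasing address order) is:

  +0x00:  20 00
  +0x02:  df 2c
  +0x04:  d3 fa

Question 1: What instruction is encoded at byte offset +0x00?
rts

@+00  big-endian(20 00) = 0x2000
  opcode bits[15:10]=0x8: rts/N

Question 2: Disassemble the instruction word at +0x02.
shli $44, x6

[02] df 2c → 0xdf2c
  opcode bits[15:10]=0x37: shli/RI
  rd@[9:7]=0x6 ⇒ x6
  imm@[6:0]=0x2c ⇒ $44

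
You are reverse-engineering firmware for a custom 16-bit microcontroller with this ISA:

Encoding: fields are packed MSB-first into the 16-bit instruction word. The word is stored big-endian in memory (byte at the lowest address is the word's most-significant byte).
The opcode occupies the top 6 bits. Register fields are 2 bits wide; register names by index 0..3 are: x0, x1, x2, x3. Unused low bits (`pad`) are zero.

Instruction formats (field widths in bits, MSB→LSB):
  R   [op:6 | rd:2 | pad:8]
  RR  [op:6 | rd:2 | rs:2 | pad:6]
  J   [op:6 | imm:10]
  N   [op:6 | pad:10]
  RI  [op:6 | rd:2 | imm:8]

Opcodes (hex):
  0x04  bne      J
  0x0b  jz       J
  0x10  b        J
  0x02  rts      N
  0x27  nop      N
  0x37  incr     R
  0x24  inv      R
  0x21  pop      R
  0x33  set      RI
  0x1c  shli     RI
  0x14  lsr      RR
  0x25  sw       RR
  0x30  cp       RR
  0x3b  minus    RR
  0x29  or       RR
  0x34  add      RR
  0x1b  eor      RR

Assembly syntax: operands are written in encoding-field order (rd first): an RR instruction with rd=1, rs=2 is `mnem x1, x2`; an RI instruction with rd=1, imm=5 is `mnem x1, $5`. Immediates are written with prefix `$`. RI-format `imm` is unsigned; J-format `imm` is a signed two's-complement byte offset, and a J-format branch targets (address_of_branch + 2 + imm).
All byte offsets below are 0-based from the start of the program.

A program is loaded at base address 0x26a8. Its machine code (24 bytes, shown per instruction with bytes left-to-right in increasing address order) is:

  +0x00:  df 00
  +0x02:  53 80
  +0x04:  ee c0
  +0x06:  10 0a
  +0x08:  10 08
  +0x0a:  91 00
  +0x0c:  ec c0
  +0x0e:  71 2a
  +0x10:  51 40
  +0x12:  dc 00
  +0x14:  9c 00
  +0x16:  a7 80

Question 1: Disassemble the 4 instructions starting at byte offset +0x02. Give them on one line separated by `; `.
@+02  big-endian(53 80) = 0x5380
  op=0x5380>>10=0x14 ⇒ lsr (RR)
  rd: (w>>8)&0x3=0x3 → x3
  rs: (w>>6)&0x3=0x2 → x2
@+04  big-endian(ee c0) = 0xeec0
  op=0xeec0>>10=0x3b ⇒ minus (RR)
  rd: (w>>8)&0x3=0x2 → x2
  rs: (w>>6)&0x3=0x3 → x3
@+06  big-endian(10 0a) = 0x100a
  op=0x100a>>10=0x4 ⇒ bne (J)
  imm: (w>>0)&0x3ff=0xa → $10
@+08  big-endian(10 08) = 0x1008
  op=0x1008>>10=0x4 ⇒ bne (J)
  imm: (w>>0)&0x3ff=0x8 → $8

lsr x3, x2; minus x2, x3; bne $10; bne $8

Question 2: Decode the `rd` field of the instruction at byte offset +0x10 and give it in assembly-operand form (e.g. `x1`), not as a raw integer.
x1

[10] 51 40 → 0x5140
  opcode bits[15:10]=0x14: lsr/RR
  rd@[9:8]=0x1 ⇒ x1
  rs@[7:6]=0x1 ⇒ x1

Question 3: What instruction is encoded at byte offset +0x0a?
inv x1

+0x0a: 91 00 ⇒ word 0x9100 (big)
  opcode bits[15:10]=0x24: inv/R
  rd@[9:8]=0x1 ⇒ x1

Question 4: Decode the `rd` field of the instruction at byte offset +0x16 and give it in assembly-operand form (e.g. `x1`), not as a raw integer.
off 0x16: read a7 80 as big → 0xa780
  top 6b → 0x29 → or [RR]
  rd@[9:8]=0x3 ⇒ x3
  rs@[7:6]=0x2 ⇒ x2

x3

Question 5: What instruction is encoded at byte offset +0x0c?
+0x0c: ec c0 ⇒ word 0xecc0 (big)
  top 6b → 0x3b → minus [RR]
  [9:8] rd=0 = x0
  [7:6] rs=3 = x3

minus x0, x3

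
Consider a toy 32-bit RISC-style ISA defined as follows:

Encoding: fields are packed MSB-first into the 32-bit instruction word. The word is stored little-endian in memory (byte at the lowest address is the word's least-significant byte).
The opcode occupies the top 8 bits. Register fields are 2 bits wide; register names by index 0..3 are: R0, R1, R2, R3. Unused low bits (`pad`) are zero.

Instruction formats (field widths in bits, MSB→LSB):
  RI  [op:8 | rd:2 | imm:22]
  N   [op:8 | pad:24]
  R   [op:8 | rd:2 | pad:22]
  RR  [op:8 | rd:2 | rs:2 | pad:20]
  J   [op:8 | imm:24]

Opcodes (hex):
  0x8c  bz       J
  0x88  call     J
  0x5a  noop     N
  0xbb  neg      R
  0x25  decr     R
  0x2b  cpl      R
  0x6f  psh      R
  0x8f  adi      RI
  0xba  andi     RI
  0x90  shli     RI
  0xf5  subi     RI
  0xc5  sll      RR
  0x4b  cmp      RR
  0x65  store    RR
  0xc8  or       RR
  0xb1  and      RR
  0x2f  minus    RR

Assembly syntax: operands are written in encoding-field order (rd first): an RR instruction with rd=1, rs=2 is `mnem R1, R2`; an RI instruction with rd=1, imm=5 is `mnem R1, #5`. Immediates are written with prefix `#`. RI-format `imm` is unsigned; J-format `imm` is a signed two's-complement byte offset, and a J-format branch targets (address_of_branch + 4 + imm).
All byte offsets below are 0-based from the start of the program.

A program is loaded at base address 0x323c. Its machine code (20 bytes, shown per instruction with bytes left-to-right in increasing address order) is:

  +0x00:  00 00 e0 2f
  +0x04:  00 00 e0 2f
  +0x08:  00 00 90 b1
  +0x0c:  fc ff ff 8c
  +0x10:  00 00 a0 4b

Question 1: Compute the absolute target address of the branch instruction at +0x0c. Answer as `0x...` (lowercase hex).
+0x0c: fc ff ff 8c ⇒ word 0x8cfffffc (little)
  op=0x8cfffffc>>24=0x8c ⇒ bz (J)
  [23:0] imm=16777212 (s24→-4) = #-4
  target = base 0x323c + off 0x0c + 4 + imm -4 = 0x3248

0x3248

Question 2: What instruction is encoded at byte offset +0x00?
+0x00: 00 00 e0 2f ⇒ word 0x2fe00000 (little)
  op=0x2fe00000>>24=0x2f ⇒ minus (RR)
  [23:22] rd=3 = R3
  [21:20] rs=2 = R2

minus R3, R2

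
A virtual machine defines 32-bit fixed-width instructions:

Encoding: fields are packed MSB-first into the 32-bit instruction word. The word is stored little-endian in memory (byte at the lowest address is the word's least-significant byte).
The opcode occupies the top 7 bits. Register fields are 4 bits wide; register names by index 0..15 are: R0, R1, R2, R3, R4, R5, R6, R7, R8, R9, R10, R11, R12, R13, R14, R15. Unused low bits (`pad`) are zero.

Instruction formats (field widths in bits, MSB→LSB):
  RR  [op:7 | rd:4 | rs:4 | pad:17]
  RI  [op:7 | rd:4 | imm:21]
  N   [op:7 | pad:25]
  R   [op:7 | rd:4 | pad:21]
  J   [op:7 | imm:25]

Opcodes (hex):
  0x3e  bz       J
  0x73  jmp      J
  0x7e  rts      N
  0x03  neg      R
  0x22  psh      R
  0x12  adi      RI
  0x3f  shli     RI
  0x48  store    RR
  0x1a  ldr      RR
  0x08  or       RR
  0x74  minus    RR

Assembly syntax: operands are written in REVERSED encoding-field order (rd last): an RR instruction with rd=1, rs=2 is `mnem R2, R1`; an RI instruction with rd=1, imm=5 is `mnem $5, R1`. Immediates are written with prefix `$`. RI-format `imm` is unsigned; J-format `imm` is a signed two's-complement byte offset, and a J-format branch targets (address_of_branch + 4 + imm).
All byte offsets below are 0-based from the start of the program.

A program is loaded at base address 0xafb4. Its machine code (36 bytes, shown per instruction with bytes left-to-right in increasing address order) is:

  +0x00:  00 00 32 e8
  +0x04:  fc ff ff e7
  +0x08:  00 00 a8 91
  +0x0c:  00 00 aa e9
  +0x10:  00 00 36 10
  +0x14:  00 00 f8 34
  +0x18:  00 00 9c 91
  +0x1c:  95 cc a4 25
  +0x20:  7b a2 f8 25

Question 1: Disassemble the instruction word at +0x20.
@+20  little-endian(7b a2 f8 25) = 0x25f8a27b
  op=0x25f8a27b>>25=0x12 ⇒ adi (RI)
  [24:21] rd=15 = R15
  [20:0] imm=1614459 = $1614459

adi $1614459, R15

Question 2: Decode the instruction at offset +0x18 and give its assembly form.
store R14, R12

+0x18: 00 00 9c 91 ⇒ word 0x919c0000 (little)
  opcode bits[31:25]=0x48: store/RR
  rd: (w>>21)&0xf=0xc → R12
  rs: (w>>17)&0xf=0xe → R14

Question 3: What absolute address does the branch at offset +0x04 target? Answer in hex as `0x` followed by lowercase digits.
+0x04: fc ff ff e7 ⇒ word 0xe7fffffc (little)
  top 7b → 0x73 → jmp [J]
  [24:0] imm=33554428 (s25→-4) = $-4
  target = base 0xafb4 + off 0x04 + 4 + imm -4 = 0xafb8

0xafb8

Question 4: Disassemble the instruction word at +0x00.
minus R9, R1

[00] 00 00 32 e8 → 0xe8320000
  opcode bits[31:25]=0x74: minus/RR
  rd: (w>>21)&0xf=0x1 → R1
  rs: (w>>17)&0xf=0x9 → R9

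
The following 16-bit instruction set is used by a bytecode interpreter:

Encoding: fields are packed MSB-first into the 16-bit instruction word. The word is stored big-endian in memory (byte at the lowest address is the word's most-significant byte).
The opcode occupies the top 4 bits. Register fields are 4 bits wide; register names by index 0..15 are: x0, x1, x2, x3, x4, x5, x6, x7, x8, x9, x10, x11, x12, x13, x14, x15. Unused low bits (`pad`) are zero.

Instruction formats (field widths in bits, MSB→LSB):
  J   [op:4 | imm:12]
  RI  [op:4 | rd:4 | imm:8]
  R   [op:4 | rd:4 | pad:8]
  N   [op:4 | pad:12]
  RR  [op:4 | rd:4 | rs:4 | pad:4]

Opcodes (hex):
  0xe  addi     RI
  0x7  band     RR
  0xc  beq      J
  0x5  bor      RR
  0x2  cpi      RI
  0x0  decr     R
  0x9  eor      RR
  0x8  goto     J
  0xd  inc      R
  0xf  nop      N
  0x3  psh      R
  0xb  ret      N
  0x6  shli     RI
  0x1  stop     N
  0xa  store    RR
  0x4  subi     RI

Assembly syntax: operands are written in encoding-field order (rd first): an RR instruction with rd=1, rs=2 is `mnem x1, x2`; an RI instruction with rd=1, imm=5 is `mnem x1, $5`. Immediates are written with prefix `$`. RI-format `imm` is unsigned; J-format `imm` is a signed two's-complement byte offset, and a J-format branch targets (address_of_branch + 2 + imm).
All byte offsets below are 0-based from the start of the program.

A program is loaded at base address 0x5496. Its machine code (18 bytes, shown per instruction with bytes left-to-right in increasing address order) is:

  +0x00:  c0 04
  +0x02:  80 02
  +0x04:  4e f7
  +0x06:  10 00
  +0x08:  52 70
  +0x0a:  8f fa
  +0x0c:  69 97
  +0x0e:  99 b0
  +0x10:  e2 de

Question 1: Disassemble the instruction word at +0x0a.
off 0x0a: read 8f fa as big → 0x8ffa
  op=0x8ffa>>12=0x8 ⇒ goto (J)
  [11:0] imm=4090 (s12→-6) = $-6

goto $-6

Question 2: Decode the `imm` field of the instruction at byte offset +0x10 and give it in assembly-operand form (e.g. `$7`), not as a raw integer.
[10] e2 de → 0xe2de
  op=0xe2de>>12=0xe ⇒ addi (RI)
  [11:8] rd=2 = x2
  [7:0] imm=222 = $222

$222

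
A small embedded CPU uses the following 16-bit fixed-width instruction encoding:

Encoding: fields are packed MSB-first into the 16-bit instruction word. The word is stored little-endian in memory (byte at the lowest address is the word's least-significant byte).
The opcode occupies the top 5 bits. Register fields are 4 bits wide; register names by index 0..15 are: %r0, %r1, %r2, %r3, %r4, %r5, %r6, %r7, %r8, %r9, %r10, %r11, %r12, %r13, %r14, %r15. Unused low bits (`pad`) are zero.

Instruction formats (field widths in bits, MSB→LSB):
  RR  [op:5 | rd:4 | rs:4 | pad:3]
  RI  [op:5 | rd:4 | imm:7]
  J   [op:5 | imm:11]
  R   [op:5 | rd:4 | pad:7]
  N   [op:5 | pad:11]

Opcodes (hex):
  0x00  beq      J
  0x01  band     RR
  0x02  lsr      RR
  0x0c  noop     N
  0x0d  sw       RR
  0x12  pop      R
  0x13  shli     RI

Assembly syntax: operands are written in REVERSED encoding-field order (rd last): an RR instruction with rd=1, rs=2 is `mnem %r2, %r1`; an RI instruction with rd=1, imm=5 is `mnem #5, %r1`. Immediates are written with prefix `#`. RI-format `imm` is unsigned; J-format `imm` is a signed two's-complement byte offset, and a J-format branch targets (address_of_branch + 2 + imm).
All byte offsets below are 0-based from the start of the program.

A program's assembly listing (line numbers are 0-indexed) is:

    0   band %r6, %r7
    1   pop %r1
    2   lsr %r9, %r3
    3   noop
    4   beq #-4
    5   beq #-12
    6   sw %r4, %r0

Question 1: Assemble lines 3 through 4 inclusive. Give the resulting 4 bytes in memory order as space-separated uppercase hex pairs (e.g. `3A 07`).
L3: noop op=0xc:5|pad=0:11 ⇒ 0x6000 ⇒ little 00 60
L4: beq op=0x0:5|imm=-4:11 ⇒ 0x07fc ⇒ little fc 07

00 60 FC 07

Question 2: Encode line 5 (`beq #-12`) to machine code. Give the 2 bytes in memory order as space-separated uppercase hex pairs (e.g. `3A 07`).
L5: beq op=0x0:5|imm=-12:11 ⇒ 0x07f4 ⇒ little f4 07

F4 07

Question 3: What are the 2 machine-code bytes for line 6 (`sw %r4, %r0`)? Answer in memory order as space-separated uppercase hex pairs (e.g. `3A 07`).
20 68

L6: sw op=0xd:5|rd=0:4|rs=4:4|pad=0:3 ⇒ 0x6820 ⇒ little 20 68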